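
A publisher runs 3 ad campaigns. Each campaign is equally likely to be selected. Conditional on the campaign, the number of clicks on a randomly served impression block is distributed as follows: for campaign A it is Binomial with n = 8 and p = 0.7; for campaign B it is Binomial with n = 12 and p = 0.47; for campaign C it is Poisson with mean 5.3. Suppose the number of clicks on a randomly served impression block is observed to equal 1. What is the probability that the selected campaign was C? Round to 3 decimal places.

0.804

Likelihoods P(X=1 | ·): A: 0.00122472; B: 0.00522774; C: 0.0264554.
Posterior ∝ prior × likelihood. Numerator for C: 0.333333·0.0264554 = 0.00881848.
Normalizing constant: 0.333333·0.00122472 + 0.333333·0.00522774 + 0.333333·0.0264554 = 0.0109693.
P(C | observation) = 0.00881848 / 0.0109693 = 0.803924.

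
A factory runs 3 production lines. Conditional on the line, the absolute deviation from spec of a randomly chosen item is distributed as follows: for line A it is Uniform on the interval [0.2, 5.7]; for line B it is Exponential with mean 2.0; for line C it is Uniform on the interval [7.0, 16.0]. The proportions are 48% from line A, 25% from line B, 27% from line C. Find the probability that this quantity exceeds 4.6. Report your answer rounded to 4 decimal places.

0.3911

Conditional on each line, P(X > 4.6): A: 0.2; B: 0.100259; C: 1.
By total probability, P(X > 4.6) = 0.48·0.2 + 0.25·0.100259 + 0.27·1 = 0.391065.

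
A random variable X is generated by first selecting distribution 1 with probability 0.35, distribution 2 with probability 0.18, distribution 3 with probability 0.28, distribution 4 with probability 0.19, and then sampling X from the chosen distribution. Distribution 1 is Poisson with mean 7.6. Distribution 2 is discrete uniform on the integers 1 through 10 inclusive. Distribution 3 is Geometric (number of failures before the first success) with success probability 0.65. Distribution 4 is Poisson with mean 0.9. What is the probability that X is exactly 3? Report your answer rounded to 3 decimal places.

0.048

Conditional on each component, P(X = 3): 1: 0.0366144; 2: 0.1; 3: 0.0278687; 4: 0.0493982.
By total probability, P(X = 3) = 0.35·0.0366144 + 0.18·0.1 + 0.28·0.0278687 + 0.19·0.0493982 = 0.0480039.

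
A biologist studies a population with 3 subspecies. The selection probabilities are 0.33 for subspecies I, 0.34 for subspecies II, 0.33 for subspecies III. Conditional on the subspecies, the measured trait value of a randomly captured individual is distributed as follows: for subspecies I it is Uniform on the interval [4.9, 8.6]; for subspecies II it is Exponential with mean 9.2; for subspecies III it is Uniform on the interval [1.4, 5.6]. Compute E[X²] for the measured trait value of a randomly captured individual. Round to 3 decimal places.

77.495

For each component E[X²] = Var + (mean)², giving I: 46.7033; II: 169.28; III: 13.72.
Overall E[X²] = 0.33·46.7033 + 0.34·169.28 + 0.33·13.72 = 77.4949.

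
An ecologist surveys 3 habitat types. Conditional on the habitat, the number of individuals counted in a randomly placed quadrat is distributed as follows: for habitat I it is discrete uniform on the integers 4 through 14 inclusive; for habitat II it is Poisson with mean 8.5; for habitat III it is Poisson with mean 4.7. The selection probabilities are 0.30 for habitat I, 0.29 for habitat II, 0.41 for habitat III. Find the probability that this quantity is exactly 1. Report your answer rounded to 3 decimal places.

Conditional on each habitat, P(X = 1): I: 0; II: 0.00172948; III: 0.0427478.
By total probability, P(X = 1) = 0.3·0 + 0.29·0.00172948 + 0.41·0.0427478 = 0.0180281.

0.018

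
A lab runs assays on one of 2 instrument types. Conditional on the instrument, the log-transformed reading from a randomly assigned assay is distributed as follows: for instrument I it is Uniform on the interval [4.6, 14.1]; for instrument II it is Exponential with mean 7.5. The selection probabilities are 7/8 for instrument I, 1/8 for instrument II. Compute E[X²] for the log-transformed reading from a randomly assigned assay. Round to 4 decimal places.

For each component E[X²] = Var + (mean)², giving I: 94.9433; II: 112.5.
Overall E[X²] = 0.875·94.9433 + 0.125·112.5 = 97.1379.

97.1379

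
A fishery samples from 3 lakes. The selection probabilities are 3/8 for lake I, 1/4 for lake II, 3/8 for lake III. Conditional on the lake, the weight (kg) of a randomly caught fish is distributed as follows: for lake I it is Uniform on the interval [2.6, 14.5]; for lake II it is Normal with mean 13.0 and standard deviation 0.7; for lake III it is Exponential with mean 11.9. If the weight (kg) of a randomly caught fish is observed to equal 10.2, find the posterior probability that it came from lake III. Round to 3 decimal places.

Likelihoods f(10.2 | ·): I: 0.0840336; II: 0.000191186; III: 0.0356616.
Posterior ∝ prior × likelihood. Numerator for III: 0.375·0.0356616 = 0.0133731.
Normalizing constant: 0.375·0.0840336 + 0.25·0.000191186 + 0.375·0.0356616 = 0.0449335.
P(III | observation) = 0.0133731 / 0.0449335 = 0.29762.

0.298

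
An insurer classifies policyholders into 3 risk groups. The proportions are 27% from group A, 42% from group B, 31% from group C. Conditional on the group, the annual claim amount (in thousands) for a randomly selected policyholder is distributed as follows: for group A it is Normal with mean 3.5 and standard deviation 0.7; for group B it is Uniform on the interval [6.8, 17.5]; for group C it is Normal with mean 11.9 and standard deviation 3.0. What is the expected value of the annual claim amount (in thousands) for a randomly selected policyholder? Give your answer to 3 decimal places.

Component means — A: 3.5; B: 12.15; C: 11.9.
E[X] = 0.27·3.5 + 0.42·12.15 + 0.31·11.9 = 9.737.

9.737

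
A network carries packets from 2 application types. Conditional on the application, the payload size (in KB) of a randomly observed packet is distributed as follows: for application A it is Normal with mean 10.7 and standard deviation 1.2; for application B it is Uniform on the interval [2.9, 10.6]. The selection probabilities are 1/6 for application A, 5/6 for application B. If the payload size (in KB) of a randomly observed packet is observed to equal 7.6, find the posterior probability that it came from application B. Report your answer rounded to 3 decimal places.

Likelihoods f(7.6 | ·): A: 0.0118188; B: 0.12987.
Posterior ∝ prior × likelihood. Numerator for B: 0.833333·0.12987 = 0.108225.
Normalizing constant: 0.166667·0.0118188 + 0.833333·0.12987 = 0.110195.
P(B | observation) = 0.108225 / 0.110195 = 0.982124.

0.982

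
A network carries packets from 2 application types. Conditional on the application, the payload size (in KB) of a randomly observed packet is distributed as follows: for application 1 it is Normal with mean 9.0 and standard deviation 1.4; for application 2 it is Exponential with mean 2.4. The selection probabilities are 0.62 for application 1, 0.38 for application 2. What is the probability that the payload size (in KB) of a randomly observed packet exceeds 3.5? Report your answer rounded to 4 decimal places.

0.7084

Conditional on each application, P(X > 3.5): 1: 0.999957; 2: 0.232624.
By total probability, P(X > 3.5) = 0.62·0.999957 + 0.38·0.232624 = 0.70837.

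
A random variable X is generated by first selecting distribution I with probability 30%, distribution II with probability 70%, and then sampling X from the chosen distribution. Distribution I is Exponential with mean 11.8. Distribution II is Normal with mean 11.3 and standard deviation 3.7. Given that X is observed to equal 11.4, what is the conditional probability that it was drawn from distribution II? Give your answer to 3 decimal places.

Likelihoods f(11.4 | ·): I: 0.0322512; II: 0.107783.
Posterior ∝ prior × likelihood. Numerator for II: 0.7·0.107783 = 0.075448.
Normalizing constant: 0.3·0.0322512 + 0.7·0.107783 = 0.0851234.
P(II | observation) = 0.075448 / 0.0851234 = 0.886337.

0.886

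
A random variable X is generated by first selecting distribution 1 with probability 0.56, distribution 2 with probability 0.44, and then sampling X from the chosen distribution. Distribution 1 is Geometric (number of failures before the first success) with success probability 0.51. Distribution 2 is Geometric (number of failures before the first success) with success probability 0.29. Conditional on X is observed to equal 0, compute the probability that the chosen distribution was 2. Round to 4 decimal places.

Likelihoods P(X=0 | ·): 1: 0.51; 2: 0.29.
Posterior ∝ prior × likelihood. Numerator for 2: 0.44·0.29 = 0.1276.
Normalizing constant: 0.56·0.51 + 0.44·0.29 = 0.4132.
P(2 | observation) = 0.1276 / 0.4132 = 0.308809.

0.3088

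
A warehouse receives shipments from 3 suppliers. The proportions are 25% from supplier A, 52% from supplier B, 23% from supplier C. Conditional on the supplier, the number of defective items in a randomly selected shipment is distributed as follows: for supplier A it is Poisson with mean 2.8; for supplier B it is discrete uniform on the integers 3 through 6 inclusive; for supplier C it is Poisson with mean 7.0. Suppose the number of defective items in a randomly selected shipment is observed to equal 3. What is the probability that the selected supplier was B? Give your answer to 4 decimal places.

0.6579

Likelihoods P(X=3 | ·): A: 0.222484; B: 0.25; C: 0.0521293.
Posterior ∝ prior × likelihood. Numerator for B: 0.52·0.25 = 0.13.
Normalizing constant: 0.25·0.222484 + 0.52·0.25 + 0.23·0.0521293 = 0.197611.
P(B | observation) = 0.13 / 0.197611 = 0.657859.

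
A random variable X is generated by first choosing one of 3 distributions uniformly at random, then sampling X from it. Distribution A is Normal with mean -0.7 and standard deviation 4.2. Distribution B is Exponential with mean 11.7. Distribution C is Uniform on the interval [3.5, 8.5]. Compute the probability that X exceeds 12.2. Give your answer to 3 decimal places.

Conditional on each component, P(X > 12.2): A: 0.00106519; B: 0.352489; C: 0.
By total probability, P(X > 12.2) = 0.333333·0.00106519 + 0.333333·0.352489 + 0.333333·0 = 0.117851.

0.118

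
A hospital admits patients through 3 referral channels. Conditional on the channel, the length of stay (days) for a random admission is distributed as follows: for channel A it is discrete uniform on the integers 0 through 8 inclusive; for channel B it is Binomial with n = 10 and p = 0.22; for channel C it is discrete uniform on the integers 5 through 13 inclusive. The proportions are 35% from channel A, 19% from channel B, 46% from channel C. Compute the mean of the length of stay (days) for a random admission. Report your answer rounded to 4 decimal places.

5.9580

Component means — A: 4; B: 2.2; C: 9.
E[X] = 0.35·4 + 0.19·2.2 + 0.46·9 = 5.958.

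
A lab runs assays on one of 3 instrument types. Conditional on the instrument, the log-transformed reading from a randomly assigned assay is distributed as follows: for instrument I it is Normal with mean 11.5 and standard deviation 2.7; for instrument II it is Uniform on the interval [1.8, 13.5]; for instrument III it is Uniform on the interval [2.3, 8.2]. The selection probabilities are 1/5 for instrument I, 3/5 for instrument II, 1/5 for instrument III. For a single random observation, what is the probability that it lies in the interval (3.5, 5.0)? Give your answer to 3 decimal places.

Conditional on each instrument, P(3.5 < X < 5.0): I: 0.00650965; II: 0.128205; III: 0.254237.
By total probability, P(3.5 < X < 5.0) = 0.2·0.00650965 + 0.6·0.128205 + 0.2·0.254237 = 0.129072.

0.129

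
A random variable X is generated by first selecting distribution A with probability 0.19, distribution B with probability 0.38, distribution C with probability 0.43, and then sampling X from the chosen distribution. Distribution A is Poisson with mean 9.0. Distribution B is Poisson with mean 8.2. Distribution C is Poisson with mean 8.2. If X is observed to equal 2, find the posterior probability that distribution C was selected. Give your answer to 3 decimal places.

0.471

Likelihoods P(X=2 | ·): A: 0.0049981; B: 0.00923385; C: 0.00923385.
Posterior ∝ prior × likelihood. Numerator for C: 0.43·0.00923385 = 0.00397056.
Normalizing constant: 0.19·0.0049981 + 0.38·0.00923385 + 0.43·0.00923385 = 0.00842906.
P(C | observation) = 0.00397056 / 0.00842906 = 0.471056.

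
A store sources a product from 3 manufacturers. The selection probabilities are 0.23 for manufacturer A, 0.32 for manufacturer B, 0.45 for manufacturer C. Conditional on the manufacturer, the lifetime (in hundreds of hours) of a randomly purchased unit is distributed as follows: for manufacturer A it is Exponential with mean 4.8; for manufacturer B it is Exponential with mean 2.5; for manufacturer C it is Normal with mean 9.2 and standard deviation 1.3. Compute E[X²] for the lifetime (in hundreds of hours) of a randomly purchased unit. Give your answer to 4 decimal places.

For each component E[X²] = Var + (mean)², giving A: 46.08; B: 12.5; C: 86.33.
Overall E[X²] = 0.23·46.08 + 0.32·12.5 + 0.45·86.33 = 53.4469.

53.4469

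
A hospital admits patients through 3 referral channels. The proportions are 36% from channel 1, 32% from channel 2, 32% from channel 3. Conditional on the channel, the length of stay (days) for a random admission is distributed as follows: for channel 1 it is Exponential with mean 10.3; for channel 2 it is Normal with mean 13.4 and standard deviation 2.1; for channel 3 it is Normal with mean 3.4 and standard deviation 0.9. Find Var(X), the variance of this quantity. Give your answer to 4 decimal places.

Per component, 1: μ=10.3, E[X²]=212.18; 2: μ=13.4, E[X²]=183.97; 3: μ=3.4, E[X²]=12.37.
E[X] = 0.36·10.3 + 0.32·13.4 + 0.32·3.4 = 9.084.
E[X²] = 0.36·212.18 + 0.32·183.97 + 0.32·12.37 = 139.214.
Var(X) = E[X²] − (E[X])² = 139.214 − 82.5191 = 56.6945.

56.6945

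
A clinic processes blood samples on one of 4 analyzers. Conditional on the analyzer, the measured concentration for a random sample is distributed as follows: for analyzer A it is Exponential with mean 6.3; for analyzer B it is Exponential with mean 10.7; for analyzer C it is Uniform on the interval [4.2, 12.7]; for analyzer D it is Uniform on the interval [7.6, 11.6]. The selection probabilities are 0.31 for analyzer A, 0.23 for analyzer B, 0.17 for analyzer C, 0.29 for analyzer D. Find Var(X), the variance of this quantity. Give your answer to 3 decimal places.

42.994

Per component, A: μ=6.3, E[X²]=79.38; B: μ=10.7, E[X²]=228.98; C: μ=8.45, E[X²]=77.4233; D: μ=9.6, E[X²]=93.4933.
E[X] = 0.31·6.3 + 0.23·10.7 + 0.17·8.45 + 0.29·9.6 = 8.6345.
E[X²] = 0.31·79.38 + 0.23·228.98 + 0.17·77.4233 + 0.29·93.4933 = 117.548.
Var(X) = E[X²] − (E[X])² = 117.548 − 74.5546 = 42.9936.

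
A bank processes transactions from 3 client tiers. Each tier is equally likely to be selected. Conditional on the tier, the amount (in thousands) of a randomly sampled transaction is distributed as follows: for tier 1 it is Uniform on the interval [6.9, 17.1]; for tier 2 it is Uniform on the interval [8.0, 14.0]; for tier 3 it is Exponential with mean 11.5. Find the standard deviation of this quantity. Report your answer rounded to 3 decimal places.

Per component, 1: μ=12, E[X²]=152.67; 2: μ=11, E[X²]=124; 3: μ=11.5, E[X²]=264.5.
E[X] = 0.333333·12 + 0.333333·11 + 0.333333·11.5 = 11.5.
E[X²] = 0.333333·152.67 + 0.333333·124 + 0.333333·264.5 = 180.39.
Var(X) = E[X²] − (E[X])² = 180.39 − 132.25 = 48.14.
SD(X) = √48.14 = 6.9383.

6.938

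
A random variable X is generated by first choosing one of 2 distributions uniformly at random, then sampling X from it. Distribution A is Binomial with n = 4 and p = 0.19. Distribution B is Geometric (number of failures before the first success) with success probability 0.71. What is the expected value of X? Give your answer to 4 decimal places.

0.5842

Component means — A: 0.76; B: 0.408451.
E[X] = 0.5·0.76 + 0.5·0.408451 = 0.584225.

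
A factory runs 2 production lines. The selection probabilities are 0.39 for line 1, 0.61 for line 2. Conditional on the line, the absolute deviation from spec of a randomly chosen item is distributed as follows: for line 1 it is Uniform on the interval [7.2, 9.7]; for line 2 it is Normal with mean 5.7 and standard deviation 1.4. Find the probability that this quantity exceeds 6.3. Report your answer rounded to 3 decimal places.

0.594

Conditional on each line, P(X > 6.3): 1: 1; 2: 0.334118.
By total probability, P(X > 6.3) = 0.39·1 + 0.61·0.334118 = 0.593812.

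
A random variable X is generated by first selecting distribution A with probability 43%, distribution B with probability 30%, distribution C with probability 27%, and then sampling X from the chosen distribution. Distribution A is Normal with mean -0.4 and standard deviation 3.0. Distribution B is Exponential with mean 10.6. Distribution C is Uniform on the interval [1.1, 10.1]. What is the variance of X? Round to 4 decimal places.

Per component, A: μ=-0.4, E[X²]=9.16; B: μ=10.6, E[X²]=224.72; C: μ=5.6, E[X²]=38.11.
E[X] = 0.43·-0.4 + 0.3·10.6 + 0.27·5.6 = 4.52.
E[X²] = 0.43·9.16 + 0.3·224.72 + 0.27·38.11 = 81.6445.
Var(X) = E[X²] − (E[X])² = 81.6445 − 20.4304 = 61.2141.

61.2141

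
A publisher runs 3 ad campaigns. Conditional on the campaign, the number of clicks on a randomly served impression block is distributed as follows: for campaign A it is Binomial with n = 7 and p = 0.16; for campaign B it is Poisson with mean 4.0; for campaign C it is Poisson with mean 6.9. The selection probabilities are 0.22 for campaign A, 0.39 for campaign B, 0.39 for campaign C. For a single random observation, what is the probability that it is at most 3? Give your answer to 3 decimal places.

Conditional on each campaign, P(X ≤ 3): A: 0.98475; B: 0.43347; C: 0.0871296.
By total probability, P(X ≤ 3) = 0.22·0.98475 + 0.39·0.43347 + 0.39·0.0871296 = 0.419679.

0.420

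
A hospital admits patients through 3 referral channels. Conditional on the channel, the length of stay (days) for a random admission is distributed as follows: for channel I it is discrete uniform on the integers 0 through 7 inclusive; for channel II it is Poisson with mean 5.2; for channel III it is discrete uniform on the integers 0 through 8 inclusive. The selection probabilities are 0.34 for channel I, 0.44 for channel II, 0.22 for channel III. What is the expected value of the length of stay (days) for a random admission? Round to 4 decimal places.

Component means — I: 3.5; II: 5.2; III: 4.
E[X] = 0.34·3.5 + 0.44·5.2 + 0.22·4 = 4.358.

4.3580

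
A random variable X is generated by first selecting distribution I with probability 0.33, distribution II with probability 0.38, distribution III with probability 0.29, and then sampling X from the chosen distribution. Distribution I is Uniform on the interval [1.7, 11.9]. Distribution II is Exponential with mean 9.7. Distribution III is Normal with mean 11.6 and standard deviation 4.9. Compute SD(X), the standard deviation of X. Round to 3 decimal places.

7.017

Per component, I: μ=6.8, E[X²]=54.91; II: μ=9.7, E[X²]=188.18; III: μ=11.6, E[X²]=158.57.
E[X] = 0.33·6.8 + 0.38·9.7 + 0.29·11.6 = 9.294.
E[X²] = 0.33·54.91 + 0.38·188.18 + 0.29·158.57 = 135.614.
Var(X) = E[X²] − (E[X])² = 135.614 − 86.3784 = 49.2356.
SD(X) = √49.2356 = 7.01681.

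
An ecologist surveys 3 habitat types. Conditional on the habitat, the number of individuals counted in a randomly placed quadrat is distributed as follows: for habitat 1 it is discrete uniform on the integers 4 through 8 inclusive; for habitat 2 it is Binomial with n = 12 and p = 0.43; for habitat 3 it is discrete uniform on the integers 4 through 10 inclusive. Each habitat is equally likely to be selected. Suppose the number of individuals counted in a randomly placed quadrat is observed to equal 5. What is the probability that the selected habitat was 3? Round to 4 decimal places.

Likelihoods P(X=5 | ·): 1: 0.2; 2: 0.22761; 3: 0.142857.
Posterior ∝ prior × likelihood. Numerator for 3: 0.333333·0.142857 = 0.047619.
Normalizing constant: 0.333333·0.2 + 0.333333·0.22761 + 0.333333·0.142857 = 0.190156.
P(3 | observation) = 0.047619 / 0.190156 = 0.250421.

0.2504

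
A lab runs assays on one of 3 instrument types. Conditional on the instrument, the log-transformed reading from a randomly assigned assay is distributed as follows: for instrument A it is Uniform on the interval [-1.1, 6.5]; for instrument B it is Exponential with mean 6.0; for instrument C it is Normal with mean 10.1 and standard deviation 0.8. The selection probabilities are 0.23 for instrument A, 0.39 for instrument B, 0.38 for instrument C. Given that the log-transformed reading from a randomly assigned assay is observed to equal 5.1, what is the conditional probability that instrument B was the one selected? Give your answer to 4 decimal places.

0.4786

Likelihoods f(5.1 | ·): A: 0.131579; B: 0.0712358; C: 1.6425e-09.
Posterior ∝ prior × likelihood. Numerator for B: 0.39·0.0712358 = 0.027782.
Normalizing constant: 0.23·0.131579 + 0.39·0.0712358 + 0.38·1.6425e-09 = 0.0580451.
P(B | observation) = 0.027782 / 0.0580451 = 0.478627.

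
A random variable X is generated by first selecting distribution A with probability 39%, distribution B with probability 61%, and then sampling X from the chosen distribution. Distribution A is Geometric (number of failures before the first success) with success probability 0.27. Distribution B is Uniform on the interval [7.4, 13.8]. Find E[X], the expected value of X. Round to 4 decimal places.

7.5204

Component means — A: 2.7037; B: 10.6.
E[X] = 0.39·2.7037 + 0.61·10.6 = 7.52044.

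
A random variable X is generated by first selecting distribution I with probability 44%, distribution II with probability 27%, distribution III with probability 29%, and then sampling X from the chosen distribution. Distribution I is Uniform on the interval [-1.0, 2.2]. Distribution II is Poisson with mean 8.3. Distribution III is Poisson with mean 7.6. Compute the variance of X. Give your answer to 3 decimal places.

Per component, I: μ=0.6, E[X²]=1.21333; II: μ=8.3, E[X²]=77.19; III: μ=7.6, E[X²]=65.36.
E[X] = 0.44·0.6 + 0.27·8.3 + 0.29·7.6 = 4.709.
E[X²] = 0.44·1.21333 + 0.27·77.19 + 0.29·65.36 = 40.3296.
Var(X) = E[X²] − (E[X])² = 40.3296 − 22.1747 = 18.1549.

18.155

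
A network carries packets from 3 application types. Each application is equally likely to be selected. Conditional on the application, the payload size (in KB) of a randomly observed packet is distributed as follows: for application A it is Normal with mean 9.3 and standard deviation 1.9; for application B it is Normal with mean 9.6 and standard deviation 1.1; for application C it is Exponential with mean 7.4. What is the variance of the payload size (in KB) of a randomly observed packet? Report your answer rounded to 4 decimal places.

20.8089

Per component, A: μ=9.3, E[X²]=90.1; B: μ=9.6, E[X²]=93.37; C: μ=7.4, E[X²]=109.52.
E[X] = 0.333333·9.3 + 0.333333·9.6 + 0.333333·7.4 = 8.76667.
E[X²] = 0.333333·90.1 + 0.333333·93.37 + 0.333333·109.52 = 97.6633.
Var(X) = E[X²] − (E[X])² = 97.6633 − 76.8544 = 20.8089.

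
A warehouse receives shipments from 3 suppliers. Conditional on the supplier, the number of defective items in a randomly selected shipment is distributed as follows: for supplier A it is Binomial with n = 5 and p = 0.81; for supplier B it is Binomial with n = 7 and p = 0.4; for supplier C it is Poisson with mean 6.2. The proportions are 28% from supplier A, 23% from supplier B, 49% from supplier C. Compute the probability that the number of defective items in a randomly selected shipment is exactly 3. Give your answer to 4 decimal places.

Conditional on each supplier, P(X = 3): A: 0.19185; B: 0.290304; C: 0.0806117.
By total probability, P(X = 3) = 0.28·0.19185 + 0.23·0.290304 + 0.49·0.0806117 = 0.159988.

0.1600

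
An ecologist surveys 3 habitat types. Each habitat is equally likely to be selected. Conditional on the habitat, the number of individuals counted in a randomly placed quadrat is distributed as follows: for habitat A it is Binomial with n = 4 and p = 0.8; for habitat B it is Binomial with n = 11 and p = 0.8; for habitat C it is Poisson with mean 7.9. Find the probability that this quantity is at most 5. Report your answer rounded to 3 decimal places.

Conditional on each habitat, P(X ≤ 5): A: 1; B: 0.0116542; C: 0.200569.
By total probability, P(X ≤ 5) = 0.333333·1 + 0.333333·0.0116542 + 0.333333·0.200569 = 0.404074.

0.404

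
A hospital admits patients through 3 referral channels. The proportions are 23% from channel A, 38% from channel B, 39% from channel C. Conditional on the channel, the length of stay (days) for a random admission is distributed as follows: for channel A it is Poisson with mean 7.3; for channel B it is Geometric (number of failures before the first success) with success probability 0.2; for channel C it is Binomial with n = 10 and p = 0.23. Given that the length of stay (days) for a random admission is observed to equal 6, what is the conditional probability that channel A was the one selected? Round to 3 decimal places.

Likelihoods P(X=6 | ·): A: 0.141989; B: 0.0524288; C: 0.0109282.
Posterior ∝ prior × likelihood. Numerator for A: 0.23·0.141989 = 0.0326575.
Normalizing constant: 0.23·0.141989 + 0.38·0.0524288 + 0.39·0.0109282 = 0.0568424.
P(A | observation) = 0.0326575 / 0.0568424 = 0.574527.

0.575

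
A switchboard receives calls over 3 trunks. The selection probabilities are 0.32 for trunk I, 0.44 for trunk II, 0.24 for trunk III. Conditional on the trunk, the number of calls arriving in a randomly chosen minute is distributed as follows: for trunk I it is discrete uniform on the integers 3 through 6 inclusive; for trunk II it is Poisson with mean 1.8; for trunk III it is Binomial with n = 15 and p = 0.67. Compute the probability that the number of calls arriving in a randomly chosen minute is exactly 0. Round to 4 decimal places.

Conditional on each trunk, P(X = 0): I: 0; II: 0.165299; III: 5.99389e-08.
By total probability, P(X = 0) = 0.32·0 + 0.44·0.165299 + 0.24·5.99389e-08 = 0.0727315.

0.0727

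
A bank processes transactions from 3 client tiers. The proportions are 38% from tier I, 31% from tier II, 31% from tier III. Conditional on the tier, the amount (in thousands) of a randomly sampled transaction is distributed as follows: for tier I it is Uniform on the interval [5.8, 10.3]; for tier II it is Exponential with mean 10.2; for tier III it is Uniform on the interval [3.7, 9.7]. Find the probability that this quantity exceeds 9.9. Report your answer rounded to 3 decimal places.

Conditional on each tier, P(X > 9.9): I: 0.0888889; II: 0.37886; III: 0.
By total probability, P(X > 9.9) = 0.38·0.0888889 + 0.31·0.37886 + 0.31·0 = 0.151224.

0.151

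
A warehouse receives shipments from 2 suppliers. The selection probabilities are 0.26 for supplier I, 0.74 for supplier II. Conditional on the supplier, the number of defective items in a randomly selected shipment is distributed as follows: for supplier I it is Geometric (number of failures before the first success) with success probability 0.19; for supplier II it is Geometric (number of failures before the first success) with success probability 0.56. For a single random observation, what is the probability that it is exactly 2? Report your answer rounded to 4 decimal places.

Conditional on each supplier, P(X = 2): I: 0.124659; II: 0.108416.
By total probability, P(X = 2) = 0.26·0.124659 + 0.74·0.108416 = 0.112639.

0.1126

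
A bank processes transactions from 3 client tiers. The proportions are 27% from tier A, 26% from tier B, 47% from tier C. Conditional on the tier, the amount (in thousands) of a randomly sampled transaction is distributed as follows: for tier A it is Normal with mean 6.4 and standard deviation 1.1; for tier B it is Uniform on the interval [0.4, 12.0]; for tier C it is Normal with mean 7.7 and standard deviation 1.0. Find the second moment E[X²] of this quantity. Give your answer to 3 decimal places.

52.632

For each component E[X²] = Var + (mean)², giving A: 42.17; B: 49.6533; C: 60.29.
Overall E[X²] = 0.27·42.17 + 0.26·49.6533 + 0.47·60.29 = 52.6321.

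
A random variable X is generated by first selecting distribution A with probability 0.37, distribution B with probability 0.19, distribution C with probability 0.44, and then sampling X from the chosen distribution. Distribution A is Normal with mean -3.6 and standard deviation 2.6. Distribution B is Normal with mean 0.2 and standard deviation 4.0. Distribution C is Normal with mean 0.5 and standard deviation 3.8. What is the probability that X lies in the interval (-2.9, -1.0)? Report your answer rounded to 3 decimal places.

0.189

Conditional on each component, P(-2.9 < X < -1.0): A: 0.235221; B: 0.162919; C: 0.161055.
By total probability, P(-2.9 < X < -1.0) = 0.37·0.235221 + 0.19·0.162919 + 0.44·0.161055 = 0.18885.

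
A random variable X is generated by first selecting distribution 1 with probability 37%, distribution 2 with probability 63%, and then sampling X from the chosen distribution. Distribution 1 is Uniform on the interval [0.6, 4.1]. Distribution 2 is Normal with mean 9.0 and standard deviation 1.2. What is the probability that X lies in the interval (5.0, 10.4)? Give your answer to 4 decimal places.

Conditional on each component, P(5.0 < X < 10.4): 1: 0; 2: 0.877898.
By total probability, P(5.0 < X < 10.4) = 0.37·0 + 0.63·0.877898 = 0.553076.

0.5531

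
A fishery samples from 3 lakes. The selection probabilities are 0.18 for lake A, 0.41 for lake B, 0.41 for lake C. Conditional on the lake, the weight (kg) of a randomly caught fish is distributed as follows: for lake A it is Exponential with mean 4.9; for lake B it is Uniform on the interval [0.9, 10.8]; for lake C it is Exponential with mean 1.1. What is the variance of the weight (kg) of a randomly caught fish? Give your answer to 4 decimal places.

Per component, A: μ=4.9, E[X²]=48.02; B: μ=5.85, E[X²]=42.39; C: μ=1.1, E[X²]=2.42.
E[X] = 0.18·4.9 + 0.41·5.85 + 0.41·1.1 = 3.7315.
E[X²] = 0.18·48.02 + 0.41·42.39 + 0.41·2.42 = 27.0157.
Var(X) = E[X²] − (E[X])² = 27.0157 − 13.9241 = 13.0916.

13.0916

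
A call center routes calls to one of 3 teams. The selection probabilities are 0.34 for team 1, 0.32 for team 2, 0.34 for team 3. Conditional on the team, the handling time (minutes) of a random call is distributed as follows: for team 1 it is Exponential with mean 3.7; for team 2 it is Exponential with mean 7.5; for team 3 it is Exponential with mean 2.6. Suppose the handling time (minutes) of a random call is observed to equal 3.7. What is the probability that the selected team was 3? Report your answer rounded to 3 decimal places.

0.345

Likelihoods f(3.7 | ·): 1: 0.0994269; 2: 0.0814117; 3: 0.0926813.
Posterior ∝ prior × likelihood. Numerator for 3: 0.34·0.0926813 = 0.0315116.
Normalizing constant: 0.34·0.0994269 + 0.32·0.0814117 + 0.34·0.0926813 = 0.0913685.
P(3 | observation) = 0.0315116 / 0.0913685 = 0.344885.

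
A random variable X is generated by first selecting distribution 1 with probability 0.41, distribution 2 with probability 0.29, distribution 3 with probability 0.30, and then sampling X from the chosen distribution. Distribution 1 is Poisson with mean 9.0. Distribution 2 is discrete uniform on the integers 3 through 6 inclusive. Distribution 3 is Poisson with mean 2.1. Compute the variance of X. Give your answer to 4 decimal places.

Per component, 1: μ=9, E[X²]=90; 2: μ=4.5, E[X²]=21.5; 3: μ=2.1, E[X²]=6.51.
E[X] = 0.41·9 + 0.29·4.5 + 0.3·2.1 = 5.625.
E[X²] = 0.41·90 + 0.29·21.5 + 0.3·6.51 = 45.088.
Var(X) = E[X²] − (E[X])² = 45.088 − 31.6406 = 13.4474.

13.4474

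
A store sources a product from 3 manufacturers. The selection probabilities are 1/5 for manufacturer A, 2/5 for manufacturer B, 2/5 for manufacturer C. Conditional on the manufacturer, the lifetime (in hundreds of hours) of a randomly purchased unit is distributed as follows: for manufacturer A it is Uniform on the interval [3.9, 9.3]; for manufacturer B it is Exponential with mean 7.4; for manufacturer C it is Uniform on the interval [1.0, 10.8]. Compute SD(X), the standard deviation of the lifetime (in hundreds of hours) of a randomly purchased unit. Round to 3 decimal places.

Per component, A: μ=6.6, E[X²]=45.99; B: μ=7.4, E[X²]=109.52; C: μ=5.9, E[X²]=42.8133.
E[X] = 0.2·6.6 + 0.4·7.4 + 0.4·5.9 = 6.64.
E[X²] = 0.2·45.99 + 0.4·109.52 + 0.4·42.8133 = 70.1313.
Var(X) = E[X²] − (E[X])² = 70.1313 − 44.0896 = 26.0417.
SD(X) = √26.0417 = 5.10311.

5.103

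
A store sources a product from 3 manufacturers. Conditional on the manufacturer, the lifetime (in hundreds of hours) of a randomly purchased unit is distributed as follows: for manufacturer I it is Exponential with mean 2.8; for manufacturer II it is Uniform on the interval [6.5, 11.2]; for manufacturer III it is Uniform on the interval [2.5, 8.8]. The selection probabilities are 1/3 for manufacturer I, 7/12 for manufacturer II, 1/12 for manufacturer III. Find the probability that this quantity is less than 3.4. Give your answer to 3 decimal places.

Conditional on each manufacturer, P(X < 3.4): I: 0.703078; II: 0; III: 0.142857.
By total probability, P(X < 3.4) = 0.333333·0.703078 + 0.583333·0 + 0.0833333·0.142857 = 0.246264.

0.246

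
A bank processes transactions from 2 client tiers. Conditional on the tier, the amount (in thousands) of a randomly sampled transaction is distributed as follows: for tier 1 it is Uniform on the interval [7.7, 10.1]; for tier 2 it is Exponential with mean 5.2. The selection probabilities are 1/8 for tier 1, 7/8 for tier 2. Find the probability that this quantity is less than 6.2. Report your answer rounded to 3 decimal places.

0.609

Conditional on each tier, P(X < 6.2): 1: 0; 2: 0.69648.
By total probability, P(X < 6.2) = 0.125·0 + 0.875·0.69648 = 0.60942.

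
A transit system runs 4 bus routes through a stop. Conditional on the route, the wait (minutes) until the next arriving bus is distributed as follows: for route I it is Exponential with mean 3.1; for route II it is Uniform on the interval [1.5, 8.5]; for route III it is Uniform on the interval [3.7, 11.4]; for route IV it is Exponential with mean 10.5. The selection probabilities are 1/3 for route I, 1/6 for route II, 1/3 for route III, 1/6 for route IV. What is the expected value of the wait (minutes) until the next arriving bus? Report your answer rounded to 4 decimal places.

6.1333

Component means — I: 3.1; II: 5; III: 7.55; IV: 10.5.
E[X] = 0.333333·3.1 + 0.166667·5 + 0.333333·7.55 + 0.166667·10.5 = 6.13333.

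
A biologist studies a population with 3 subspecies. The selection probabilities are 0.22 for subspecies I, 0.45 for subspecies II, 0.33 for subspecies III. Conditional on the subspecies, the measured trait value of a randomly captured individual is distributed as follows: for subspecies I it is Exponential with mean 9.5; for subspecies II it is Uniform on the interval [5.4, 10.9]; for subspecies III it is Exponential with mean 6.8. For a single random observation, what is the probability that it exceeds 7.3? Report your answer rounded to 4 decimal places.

0.5094

Conditional on each subspecies, P(X > 7.3): I: 0.463745; II: 0.654545; III: 0.3418.
By total probability, P(X > 7.3) = 0.22·0.463745 + 0.45·0.654545 + 0.33·0.3418 = 0.509363.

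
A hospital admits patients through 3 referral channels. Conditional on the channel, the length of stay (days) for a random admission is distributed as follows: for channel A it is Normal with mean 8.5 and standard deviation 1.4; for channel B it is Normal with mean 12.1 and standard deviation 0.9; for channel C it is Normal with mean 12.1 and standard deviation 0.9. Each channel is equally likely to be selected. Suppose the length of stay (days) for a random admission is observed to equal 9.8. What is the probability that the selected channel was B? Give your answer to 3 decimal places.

Likelihoods f(9.8 | ·): A: 0.18516; B: 0.0169242; C: 0.0169242.
Posterior ∝ prior × likelihood. Numerator for B: 0.333333·0.0169242 = 0.0056414.
Normalizing constant: 0.333333·0.18516 + 0.333333·0.0169242 + 0.333333·0.0169242 = 0.0730029.
P(B | observation) = 0.0056414 / 0.0730029 = 0.0772764.

0.077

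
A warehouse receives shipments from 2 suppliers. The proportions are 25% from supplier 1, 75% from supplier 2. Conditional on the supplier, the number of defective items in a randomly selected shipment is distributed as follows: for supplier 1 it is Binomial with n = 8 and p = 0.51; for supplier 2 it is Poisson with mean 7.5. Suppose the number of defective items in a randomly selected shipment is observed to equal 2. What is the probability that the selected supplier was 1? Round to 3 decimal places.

0.684

Likelihoods P(X=2 | ·): 1: 0.100803; 2: 0.0155555.
Posterior ∝ prior × likelihood. Numerator for 1: 0.25·0.100803 = 0.0252008.
Normalizing constant: 0.25·0.100803 + 0.75·0.0155555 = 0.0368675.
P(1 | observation) = 0.0252008 / 0.0368675 = 0.683552.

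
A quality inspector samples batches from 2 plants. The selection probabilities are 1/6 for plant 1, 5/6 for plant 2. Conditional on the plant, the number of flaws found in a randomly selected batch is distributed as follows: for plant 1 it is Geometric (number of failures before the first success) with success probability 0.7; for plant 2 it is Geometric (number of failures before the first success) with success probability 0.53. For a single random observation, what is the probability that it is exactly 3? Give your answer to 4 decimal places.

Conditional on each plant, P(X = 3): 1: 0.0189; 2: 0.0550262.
By total probability, P(X = 3) = 0.166667·0.0189 + 0.833333·0.0550262 = 0.0490052.

0.0490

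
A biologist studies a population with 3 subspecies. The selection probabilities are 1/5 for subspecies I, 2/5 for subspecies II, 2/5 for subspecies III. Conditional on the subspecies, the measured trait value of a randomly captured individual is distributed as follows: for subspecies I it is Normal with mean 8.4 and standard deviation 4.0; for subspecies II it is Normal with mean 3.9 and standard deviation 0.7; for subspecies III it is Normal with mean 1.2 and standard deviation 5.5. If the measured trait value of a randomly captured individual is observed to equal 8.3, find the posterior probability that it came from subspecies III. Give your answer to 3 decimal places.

0.387

Likelihoods f(8.3 | ·): I: 0.0997044; II: 1.50065e-09; III: 0.031527.
Posterior ∝ prior × likelihood. Numerator for III: 0.4·0.031527 = 0.0126108.
Normalizing constant: 0.2·0.0997044 + 0.4·1.50065e-09 + 0.4·0.031527 = 0.0325517.
P(III | observation) = 0.0126108 / 0.0325517 = 0.387409.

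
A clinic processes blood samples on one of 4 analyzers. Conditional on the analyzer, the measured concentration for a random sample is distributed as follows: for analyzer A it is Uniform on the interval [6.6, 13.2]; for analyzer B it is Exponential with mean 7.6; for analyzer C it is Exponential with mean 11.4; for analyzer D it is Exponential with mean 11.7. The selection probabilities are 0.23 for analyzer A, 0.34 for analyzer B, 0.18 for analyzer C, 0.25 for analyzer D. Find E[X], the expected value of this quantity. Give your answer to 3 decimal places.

Component means — A: 9.9; B: 7.6; C: 11.4; D: 11.7.
E[X] = 0.23·9.9 + 0.34·7.6 + 0.18·11.4 + 0.25·11.7 = 9.838.

9.838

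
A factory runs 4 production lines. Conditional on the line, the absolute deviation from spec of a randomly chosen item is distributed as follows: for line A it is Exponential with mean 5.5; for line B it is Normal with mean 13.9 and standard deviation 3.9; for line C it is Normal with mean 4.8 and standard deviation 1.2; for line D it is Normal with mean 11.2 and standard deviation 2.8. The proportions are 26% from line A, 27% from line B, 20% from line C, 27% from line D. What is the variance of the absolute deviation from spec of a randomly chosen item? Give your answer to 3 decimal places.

Per component, A: μ=5.5, E[X²]=60.5; B: μ=13.9, E[X²]=208.42; C: μ=4.8, E[X²]=24.48; D: μ=11.2, E[X²]=133.28.
E[X] = 0.26·5.5 + 0.27·13.9 + 0.2·4.8 + 0.27·11.2 = 9.167.
E[X²] = 0.26·60.5 + 0.27·208.42 + 0.2·24.48 + 0.27·133.28 = 112.885.
Var(X) = E[X²] − (E[X])² = 112.885 − 84.0339 = 28.8511.

28.851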